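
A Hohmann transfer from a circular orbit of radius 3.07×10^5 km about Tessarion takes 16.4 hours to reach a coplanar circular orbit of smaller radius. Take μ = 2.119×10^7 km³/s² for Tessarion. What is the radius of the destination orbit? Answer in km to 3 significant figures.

r₂ = 84200 km

Transfer time t = 16.4 hours = 59040 s, and t = π√(a_t³/μ).
So a_t = (μ t²/π²)^(1/3) = (2.119×10^7 × (59040)² / π²)^(1/3) = 1.9560×10^5 km.
Since a_t = (r₁ + r₂)/2, r₂ = 2a_t − r₁ = 2×1.9560×10^5 − 3.070×10^5 = 84200 km.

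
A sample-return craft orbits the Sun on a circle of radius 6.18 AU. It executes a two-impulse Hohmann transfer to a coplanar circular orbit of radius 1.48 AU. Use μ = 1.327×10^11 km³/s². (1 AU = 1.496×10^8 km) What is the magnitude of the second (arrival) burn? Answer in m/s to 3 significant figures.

In km: r₁ = 6.18 × 1.496×10^8 = 9.24528×10^8 km; r₂ = 1.48 × 1.496×10^8 = 2.21408×10^8 km.
The Hohmann ellipse has a_t = (r₁ + r₂)/2 = 5.72968×10^8 km.
Circular speed at r = 2.21408×10^8 km: v_c = √(μ/r) = 24.4815 km/s.
Vis-viva on the transfer ellipse at r = 2.21408×10^8 km gives v_t = √[μ(2/r − 1/a_t)] = 31.0981 km/s.
Δv₂ = |v_t − v_c| = |31.0981 − 24.4815| = 6.617 km/s.

Δv₂ = 6620 m/s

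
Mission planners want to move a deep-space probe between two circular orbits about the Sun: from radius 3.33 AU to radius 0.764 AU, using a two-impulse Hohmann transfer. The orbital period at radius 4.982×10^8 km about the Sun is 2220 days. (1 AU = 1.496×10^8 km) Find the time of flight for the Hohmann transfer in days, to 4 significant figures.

From Kepler's third law T² = 4π²r³/μ at r = 4.982×10^8 km, T = 2220 days = 2220 × 86400 s = 1.91808×10^8 s: μ = 4π²r³/T² = 1.32690×10^11 km³/s².
In km: r₁ = 3.33 × 1.496×10^8 = 4.98168×10^8 km; r₂ = 0.764 × 1.496×10^8 = 1.142944×10^8 km.
Semi-major axis of the transfer orbit: a_t = (4.98168×10^8 + 1.142944×10^8)/2 = 3.062312×10^8 km.
By Kepler's third law the transfer-orbit period is T = 2π√(a_t³/μ), so t = T/2 = 4.6217×10^7 s.
Converting: 4.6217×10^7 s ÷ 86400 s/day = 534.9 days.

t = 534.9 days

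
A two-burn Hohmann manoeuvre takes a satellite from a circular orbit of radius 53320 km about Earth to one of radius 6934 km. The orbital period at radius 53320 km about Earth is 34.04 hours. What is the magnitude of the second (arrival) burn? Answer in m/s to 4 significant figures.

Δv₂ = 2504 m/s

From Kepler's third law T² = 4π²r³/μ at r = 53320 km, T = 34.04 hours = 34.04 × 3600 s = 1.22544×10^5 s: μ = 4π²r³/T² = 3.98516×10^5 km³/s².
The Hohmann ellipse has a_t = (r₁ + r₂)/2 = 30127 km.
On the circular orbit at r = 6934 km, v_c = √(μ/r) = 7.58108 km/s.
Vis-viva on the transfer ellipse at r = 6934 km gives v_t = √[μ(2/r − 1/a_t)] = 10.0855 km/s.
Δv₂ = |v_t − v_c| = |10.0855 − 7.58108| = 2.504 km/s.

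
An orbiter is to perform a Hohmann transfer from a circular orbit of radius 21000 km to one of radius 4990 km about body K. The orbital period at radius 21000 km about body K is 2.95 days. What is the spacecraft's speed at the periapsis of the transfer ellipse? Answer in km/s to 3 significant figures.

From Kepler's third law T² = 4π²r³/μ at r = 21000 km, T = 2.95 days = 2.95 × 86400 s = 2.5488×10^5 s: μ = 4π²r³/T² = 5627.90 km³/s².
Semi-major axis of the transfer orbit: a_t = (21000 + 4990)/2 = 12995 km.
At periapsis, r = 4990 km.
Applying v² = μ(2/r − 1/a_t): v = 1.350 km/s.

v = 1.35 km/s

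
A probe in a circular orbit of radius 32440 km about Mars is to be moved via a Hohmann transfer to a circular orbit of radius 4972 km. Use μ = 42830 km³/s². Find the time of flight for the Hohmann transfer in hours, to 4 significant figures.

Transfer-ellipse semi-major axis a_t = (r₁ + r₂)/2 = (32440 + 4972)/2 = 18706 km.
By Kepler's third law the transfer-orbit period is T = 2π√(a_t³/μ), so t = T/2 = 38840 s.
Converting: 38840 s ÷ 3600 s/hour = 10.79 hours.

t = 10.79 hours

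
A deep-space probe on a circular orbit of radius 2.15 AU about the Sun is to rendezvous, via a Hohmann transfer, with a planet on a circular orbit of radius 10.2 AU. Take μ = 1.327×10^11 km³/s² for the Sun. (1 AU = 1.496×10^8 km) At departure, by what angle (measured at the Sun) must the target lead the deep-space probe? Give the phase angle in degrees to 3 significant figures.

φ = 95.2°

In km: r₁ = 2.15 × 1.496×10^8 = 3.2164×10^8 km; r₂ = 10.2 × 1.496×10^8 = 1.52592×10^9 km.
Transfer-ellipse semi-major axis a_t = (r₁ + r₂)/2 = (3.2164×10^8 + 1.52592×10^9)/2 = 9.2378×10^8 km.
Transfer time t = π√(a_t³/μ) = 2.4214×10^8 s.
The target's mean motion on its circular orbit is ω₂ = √(μ/r₂³) = 6.1114×10^-9 rad/s.
Angle swept by the target during transfer: ω₂·t = 1.4798 rad = 84.79°.
The deep-space probe traverses 180° on the transfer ellipse, so the target must lead by 180° − 84.79° = 95.2°.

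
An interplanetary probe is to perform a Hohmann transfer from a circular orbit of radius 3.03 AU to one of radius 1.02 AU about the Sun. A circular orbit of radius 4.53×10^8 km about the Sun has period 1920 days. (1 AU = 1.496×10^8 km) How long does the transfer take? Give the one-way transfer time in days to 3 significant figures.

t = 525 days

From Kepler's third law T² = 4π²r³/μ at r = 4.53×10^8 km, T = 1920 days = 1920 × 86400 s = 1.65888×10^8 s: μ = 4π²r³/T² = 1.33360×10^11 km³/s².
In km: r₁ = 3.03 × 1.496×10^8 = 4.53288×10^8 km; r₂ = 1.02 × 1.496×10^8 = 1.52592×10^8 km.
Semi-major axis of the transfer orbit: a_t = (4.53288×10^8 + 1.52592×10^8)/2 = 3.0294×10^8 km.
Transfer time t = π√(a_t³/μ) = π√((3.0294×10^8)³ / 1.33360×10^11) = 4.536×10^7 s.
Converting: 4.536×10^7 s ÷ 86400 s/day = 525 days.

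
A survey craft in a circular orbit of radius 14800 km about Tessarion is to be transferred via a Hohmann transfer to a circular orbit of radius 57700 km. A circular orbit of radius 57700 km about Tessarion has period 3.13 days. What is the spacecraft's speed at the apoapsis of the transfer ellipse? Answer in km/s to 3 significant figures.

v = 0.857 km/s

From Kepler's third law T² = 4π²r³/μ at r = 57700 km, T = 3.13 days = 3.13 × 86400 s = 2.70432×10^5 s: μ = 4π²r³/T² = 1.03698×10^5 km³/s².
Transfer-ellipse semi-major axis a_t = (r₁ + r₂)/2 = (14800 + 57700)/2 = 36250 km.
The apoapsis of the transfer ellipse is at r = 57700 km.
Applying v² = μ(2/r − 1/a_t): v = 0.8566 km/s.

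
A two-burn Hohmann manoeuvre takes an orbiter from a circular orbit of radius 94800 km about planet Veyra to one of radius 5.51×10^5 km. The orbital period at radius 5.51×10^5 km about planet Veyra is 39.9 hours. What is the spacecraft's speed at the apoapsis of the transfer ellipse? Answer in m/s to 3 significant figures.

v = 13100 m/s

From Kepler's third law T² = 4π²r³/μ at r = 5.51×10^5 km, T = 39.9 hours = 39.9 × 3600 s = 1.4364×10^5 s: μ = 4π²r³/T² = 3.20084×10^8 km³/s².
Transfer-ellipse semi-major axis a_t = (r₁ + r₂)/2 = (94800 + 5.510×10^5)/2 = 3.229×10^5 km.
The apoapsis of the transfer ellipse is at r = 5.510×10^5 km.
Applying v² = μ(2/r − 1/a_t): v = 13.06 km/s.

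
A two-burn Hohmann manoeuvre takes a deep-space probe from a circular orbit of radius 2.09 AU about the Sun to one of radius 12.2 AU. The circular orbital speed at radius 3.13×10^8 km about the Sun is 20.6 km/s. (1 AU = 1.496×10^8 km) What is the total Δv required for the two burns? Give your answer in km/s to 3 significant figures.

From the circular-orbit relation v² = μ/r at r = 3.13×10^8 km: μ = v²r = (20.6)² × 3.13×10^8 = 1.32825×10^11 km³/s².
In km: r₁ = 2.09 × 1.496×10^8 = 3.12664×10^8 km; r₂ = 12.2 × 1.496×10^8 = 1.82512×10^9 km.
Transfer-ellipse semi-major axis a_t = (r₁ + r₂)/2 = (3.12664×10^8 + 1.82512×10^9)/2 = 1.068892×10^9 km.
At r₁ the circular-orbit speed is v₁ = √(μ/r₁) = 20.611 km/s.
On the transfer ellipse at r₁, vis-viva gives v_p = √[μ(2/r₁ − 1/a_t)] = 26.933 km/s.
First burn Δv₁ = |v_p − v₁| = 6.322 km/s.
Circular speed at r₂: v₂ = √(μ/r₂) = 8.531 km/s.
Transfer-orbit speed at r₂: v_a = √[μ(2/r₂ − 1/a_t)] = 4.614 km/s.
Second burn Δv₂ = |v₂ − v_a| = 3.917 km/s.
Total Δv = Δv₁ + Δv₂ = 10.24 km/s.

Δv = 10.2 km/s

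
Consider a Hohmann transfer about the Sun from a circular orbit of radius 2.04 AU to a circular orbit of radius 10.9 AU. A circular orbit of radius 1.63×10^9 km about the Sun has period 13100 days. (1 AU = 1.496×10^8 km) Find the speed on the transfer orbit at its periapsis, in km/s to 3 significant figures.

From Kepler's third law T² = 4π²r³/μ at r = 1.63×10^9 km, T = 13100 days = 13100 × 86400 s = 1.13184×10^9 s: μ = 4π²r³/T² = 1.33460×10^11 km³/s².
In km: r₁ = 2.04 × 1.496×10^8 = 3.05184×10^8 km; r₂ = 10.9 × 1.496×10^8 = 1.63064×10^9 km.
Semi-major axis of the transfer orbit: a_t = (3.05184×10^8 + 1.63064×10^9)/2 = 9.67912×10^8 km.
At periapsis, r = 3.05184×10^8 km.
From the vis-viva equation, v = √[μ(2/r − 1/a_t)] = 27.14 km/s.

v = 27.1 km/s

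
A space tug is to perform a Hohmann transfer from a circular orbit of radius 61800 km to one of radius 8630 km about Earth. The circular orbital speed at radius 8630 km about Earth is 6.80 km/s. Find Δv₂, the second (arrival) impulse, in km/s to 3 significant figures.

Δv₂ = 2.21 km/s

From the circular-orbit relation v² = μ/r at r = 8630 km: μ = v²r = (6.80)² × 8630 = 3.99051×10^5 km³/s².
Semi-major axis of the transfer orbit: a_t = (61800 + 8630)/2 = 35215 km.
On the circular orbit at r = 8630 km, v_c = √(μ/r) = 6.800 km/s.
Transfer-orbit speed at the same r (vis-viva, a = a_t): v_t = √[μ(2/r − 1/a_t)] = 9.008 km/s.
Δv₂ = |v_t − v_c| = |9.008 − 6.800| = 2.208 km/s.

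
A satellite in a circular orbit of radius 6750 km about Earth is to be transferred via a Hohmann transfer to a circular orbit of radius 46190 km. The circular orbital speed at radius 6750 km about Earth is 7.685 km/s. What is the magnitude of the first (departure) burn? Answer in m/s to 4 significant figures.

Δv₁ = 2467 m/s

From the circular-orbit relation v² = μ/r at r = 6750 km: μ = v²r = (7.685)² × 6750 = 3.98650×10^5 km³/s².
Semi-major axis of the transfer orbit: a_t = (6750 + 46190)/2 = 26470 km.
On the circular orbit at r = 6750 km, v_c = √(μ/r) = 7.6850 km/s.
Vis-viva on the transfer ellipse at r = 6750 km gives v_t = √[μ(2/r − 1/a_t)] = 10.152 km/s.
Δv₁ = |v_t − v_c| = |10.152 − 7.6850| = 2.467 km/s.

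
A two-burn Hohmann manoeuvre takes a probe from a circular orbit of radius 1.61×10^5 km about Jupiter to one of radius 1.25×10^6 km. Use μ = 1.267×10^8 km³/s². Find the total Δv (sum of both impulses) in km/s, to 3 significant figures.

Semi-major axis of the transfer orbit: a_t = (1.610×10^5 + 1.250×10^6)/2 = 7.055×10^5 km.
Circular speed at r₁: v₁ = √(μ/r₁) = √(1.267×10^8/1.610×10^5) = 28.053 km/s.
On the transfer ellipse at r₁, vis-viva equation gives v_p = √[μ(2/r₁ − 1/a_t)] = 37.341 km/s.
First burn Δv₁ = |v_p − v₁| = 9.288 km/s.
Circular speed at r₂: v₂ = √(μ/r₂) = 10.0678 km/s.
Transfer-orbit speed at r₂: v_a = √[μ(2/r₂ − 1/a_t)] = 4.80948 km/s.
Second burn Δv₂ = |v₂ − v_a| = 5.258 km/s.
Δv = Δv₁ + Δv₂ = 9.288 + 5.258 = 14.55 km/s.

Δv = 14.5 km/s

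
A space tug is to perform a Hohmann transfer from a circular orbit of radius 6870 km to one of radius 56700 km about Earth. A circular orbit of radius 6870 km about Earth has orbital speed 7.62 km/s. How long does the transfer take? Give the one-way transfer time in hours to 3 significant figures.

t = 7.83 hours

From the circular-orbit relation v² = μ/r at r = 6870 km: μ = v²r = (7.62)² × 6870 = 3.98902×10^5 km³/s².
The Hohmann ellipse has a_t = (r₁ + r₂)/2 = 31785 km.
Half the transfer-orbit period gives t = π√(a_t³/μ) = 28190 s.
Converting: 28190 s ÷ 3600 s/hour = 7.83 hours.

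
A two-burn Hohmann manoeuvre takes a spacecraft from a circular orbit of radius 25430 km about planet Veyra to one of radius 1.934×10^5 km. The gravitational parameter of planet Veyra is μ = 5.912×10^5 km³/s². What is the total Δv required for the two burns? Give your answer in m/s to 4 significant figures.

Semi-major axis of the transfer orbit: a_t = (25430 + 1.934×10^5)/2 = 1.09415×10^5 km.
At r₁ the circular-orbit speed is v₁ = √(μ/r₁) = 4.821632 km/s.
Transfer-orbit speed at r₁ (vis-viva): v_p = √[μ(2/r₁ − 1/a_t)] = 6.410381 km/s.
First burn Δv₁ = |v_p − v₁| = 1.5887 km/s.
At r₂, v₂ = √(μ/r₂) = 1.7484 km/s.
Transfer-orbit speed at r₂: v_a = √[μ(2/r₂ − 1/a_t)] = 0.84290 km/s.
Second burn Δv₂ = |v₂ − v_a| = 0.90550 km/s.
Δv = Δv₁ + Δv₂ = 1.5887 + 0.90550 = 2.494 km/s.

Δv = 2494 m/s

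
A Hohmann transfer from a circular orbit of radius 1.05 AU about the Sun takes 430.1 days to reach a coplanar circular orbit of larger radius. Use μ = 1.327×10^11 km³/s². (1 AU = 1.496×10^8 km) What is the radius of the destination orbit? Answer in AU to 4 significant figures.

r₂ = 2.490 AU

In km: r₁ = 1.05 × 1.496×10^8 = 1.5708×10^8 km.
Transfer time t = 430.1 days = 3.716064×10^7 s, and t = π√(a_t³/μ).
So a_t = (μ t²/π²)^(1/3) = (1.327×10^11 × (3.716064×10^7)² / π²)^(1/3) = 2.6480×10^8 km.
Since a_t = (r₁ + r₂)/2, r₂ = 2a_t − r₁ = 2×2.6480×10^8 − 1.5708×10^8 = 3.7252×10^8 km.
In AU: r₂ = 3.7252×10^8 / 1.496×10^8 = 2.490 AU.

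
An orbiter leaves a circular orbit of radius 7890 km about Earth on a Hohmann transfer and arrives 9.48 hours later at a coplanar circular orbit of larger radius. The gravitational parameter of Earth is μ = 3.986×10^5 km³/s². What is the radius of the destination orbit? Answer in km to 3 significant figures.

r₂ = 64300 km

Transfer time t = 9.48 hours = 34128 s, and t = π√(a_t³/μ).
So a_t = (μ t²/π²)^(1/3) = (3.986×10^5 × (34128)² / π²)^(1/3) = 36098 km.
Since a_t = (r₁ + r₂)/2, r₂ = 2a_t − r₁ = 2×36098 − 7890 = 64306 km.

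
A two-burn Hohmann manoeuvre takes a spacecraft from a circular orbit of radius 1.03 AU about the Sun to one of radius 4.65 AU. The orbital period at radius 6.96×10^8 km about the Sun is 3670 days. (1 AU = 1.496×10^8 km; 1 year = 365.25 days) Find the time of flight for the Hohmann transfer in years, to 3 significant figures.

From Kepler's third law T² = 4π²r³/μ at r = 6.96×10^8 km, T = 3670 days = 3670 × 86400 s = 3.17088×10^8 s: μ = 4π²r³/T² = 1.32382×10^11 km³/s².
In km: r₁ = 1.03 × 1.496×10^8 = 1.54088×10^8 km; r₂ = 4.65 × 1.496×10^8 = 6.9564×10^8 km.
The Hohmann ellipse has a_t = (r₁ + r₂)/2 = 4.24864×10^8 km.
Half the transfer-orbit period gives t = π√(a_t³/μ) = 7.562×10^7 s.
Converting: 7.562×10^7 s ÷ 3.15576×10^7 s/year (365.25 × 86400) = 2.40 years.

t = 2.40 years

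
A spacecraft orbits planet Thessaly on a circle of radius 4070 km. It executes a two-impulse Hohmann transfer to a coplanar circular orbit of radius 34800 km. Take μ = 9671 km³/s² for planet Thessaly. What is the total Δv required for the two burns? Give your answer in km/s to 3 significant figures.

Δv = 0.807 km/s

The Hohmann ellipse has a_t = (r₁ + r₂)/2 = 19435 km.
At r₁ the circular-orbit speed is v₁ = √(μ/r₁) = 1.5415 km/s.
Transfer-orbit speed at r₁ (vis-viva): v_p = √[μ(2/r₁ − 1/a_t)] = 2.0627 km/s.
First burn Δv₁ = |v_p − v₁| = 0.5212 km/s.
At r₂, v₂ = √(μ/r₂) = 0.52716 km/s.
Transfer-orbit speed at r₂: v_a = √[μ(2/r₂ − 1/a_t)] = 0.24124 km/s.
Second burn Δv₂ = |v₂ − v_a| = 0.2859 km/s.
Δv = Δv₁ + Δv₂ = 0.5212 + 0.2859 = 0.8071 km/s.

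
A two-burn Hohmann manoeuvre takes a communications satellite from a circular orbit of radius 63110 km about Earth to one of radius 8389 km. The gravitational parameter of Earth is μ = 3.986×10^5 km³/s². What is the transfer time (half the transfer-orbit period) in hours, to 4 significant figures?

Semi-major axis of the transfer orbit: a_t = (63110 + 8389)/2 = 35749.5 km.
By Kepler's third law the transfer-orbit period is T = 2π√(a_t³/μ), so t = T/2 = 33635 s.
Converting: 33635 s ÷ 3600 s/hour = 9.343 hours.

t = 9.343 hours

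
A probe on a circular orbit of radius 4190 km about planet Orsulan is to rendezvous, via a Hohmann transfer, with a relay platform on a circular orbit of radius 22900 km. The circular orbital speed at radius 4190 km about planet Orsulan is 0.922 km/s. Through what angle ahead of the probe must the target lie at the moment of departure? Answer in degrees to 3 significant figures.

From the circular-orbit relation v² = μ/r at r = 4190 km: μ = v²r = (0.922)² × 4190 = 3561.85 km³/s².
The Hohmann ellipse has a_t = (r₁ + r₂)/2 = 13545 km.
Transfer time t = π√(a_t³/μ) = 82980 s.
The target's mean motion on its circular orbit is ω₂ = √(μ/r₂³) = 1.722×10^-5 rad/s.
Angle swept by the target during transfer: ω₂·t = 1.429 rad = 81.88°.
Arrival is 180° from departure on the ellipse, so φ = 180° − 81.88° = 98.1°.

φ = 98.1°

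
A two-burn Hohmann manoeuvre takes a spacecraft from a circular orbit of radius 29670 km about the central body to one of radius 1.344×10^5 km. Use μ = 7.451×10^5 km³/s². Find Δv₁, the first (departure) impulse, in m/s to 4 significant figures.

Δv₁ = 1403 m/s

The Hohmann ellipse has a_t = (r₁ + r₂)/2 = 82035 km.
Circular speed at r = 29670 km: v_c = √(μ/r) = 5.011 km/s.
Vis-viva on the transfer ellipse at r = 29670 km gives v_t = √[μ(2/r − 1/a_t)] = 6.414 km/s.
Δv₁ = |v_t − v_c| = |6.414 − 5.011| = 1.403 km/s.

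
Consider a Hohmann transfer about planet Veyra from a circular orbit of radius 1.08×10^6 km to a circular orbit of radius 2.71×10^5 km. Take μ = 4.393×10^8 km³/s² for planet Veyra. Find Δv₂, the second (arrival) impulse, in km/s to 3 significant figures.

Semi-major axis of the transfer orbit: a_t = (1.080×10^6 + 2.710×10^5)/2 = 6.755×10^5 km.
Circular speed at r = 2.710×10^5 km: v_c = √(μ/r) = 40.26 km/s.
Vis-viva on the transfer ellipse at r = 2.710×10^5 km gives v_t = √[μ(2/r − 1/a_t)] = 50.91 km/s.
Δv₂ = |v_t − v_c| = |50.91 − 40.26| = 10.65 km/s.

Δv₂ = 10.6 km/s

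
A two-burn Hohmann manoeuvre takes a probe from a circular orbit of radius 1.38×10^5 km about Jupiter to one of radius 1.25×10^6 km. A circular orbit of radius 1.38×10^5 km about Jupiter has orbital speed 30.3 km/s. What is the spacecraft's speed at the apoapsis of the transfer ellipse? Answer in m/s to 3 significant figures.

From the circular-orbit relation v² = μ/r at r = 1.38×10^5 km: μ = v²r = (30.3)² × 1.38×10^5 = 1.26696×10^8 km³/s².
Semi-major axis of the transfer orbit: a_t = (1.380×10^5 + 1.250×10^6)/2 = 6.940×10^5 km.
The apoapsis of the transfer ellipse is at r = 1.250×10^6 km.
Vis-viva: v = √[μ(2/r − 1/a_t)] = √[1.26696×10^8 × (2/1.250×10^6 − 1/6.940×10^5)] = 4.489 km/s.

v = 4490 m/s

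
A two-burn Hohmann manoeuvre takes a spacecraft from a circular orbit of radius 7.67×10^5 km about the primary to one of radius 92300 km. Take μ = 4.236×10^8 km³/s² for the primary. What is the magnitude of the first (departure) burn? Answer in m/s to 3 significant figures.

Δv₁ = 12600 m/s

The Hohmann ellipse has a_t = (r₁ + r₂)/2 = 4.2965×10^5 km.
Circular speed at r = 7.670×10^5 km: v_c = √(μ/r) = 23.50 km/s.
Vis-viva on the transfer ellipse at r = 7.670×10^5 km gives v_t = √[μ(2/r − 1/a_t)] = 10.89 km/s.
Δv₁ = |v_t − v_c| = |10.89 − 23.50| = 12.61 km/s.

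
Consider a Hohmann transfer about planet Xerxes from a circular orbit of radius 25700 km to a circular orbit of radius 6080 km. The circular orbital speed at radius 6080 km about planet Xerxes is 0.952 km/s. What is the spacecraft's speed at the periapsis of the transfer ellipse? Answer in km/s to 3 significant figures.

v = 1.21 km/s

From the circular-orbit relation v² = μ/r at r = 6080 km: μ = v²r = (0.952)² × 6080 = 5510.33 km³/s².
Semi-major axis of the transfer orbit: a_t = (25700 + 6080)/2 = 15890 km.
At periapsis, r = 6080 km.
Vis-viva: v = √[μ(2/r − 1/a_t)] = √[5510.33 × (2/6080 − 1/15890)] = 1.211 km/s.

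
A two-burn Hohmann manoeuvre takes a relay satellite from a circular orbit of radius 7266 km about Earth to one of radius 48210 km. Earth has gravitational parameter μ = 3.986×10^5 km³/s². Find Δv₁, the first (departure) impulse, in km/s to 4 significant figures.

The Hohmann ellipse has a_t = (r₁ + r₂)/2 = 27738 km.
On the circular orbit at r = 7266 km, v_c = √(μ/r) = 7.407 km/s.
Vis-viva on the transfer ellipse at r = 7266 km gives v_t = √[μ(2/r − 1/a_t)] = 9.765 km/s.
Δv₁ = |v_t − v_c| = |9.765 − 7.407| = 2.358 km/s.

Δv₁ = 2.358 km/s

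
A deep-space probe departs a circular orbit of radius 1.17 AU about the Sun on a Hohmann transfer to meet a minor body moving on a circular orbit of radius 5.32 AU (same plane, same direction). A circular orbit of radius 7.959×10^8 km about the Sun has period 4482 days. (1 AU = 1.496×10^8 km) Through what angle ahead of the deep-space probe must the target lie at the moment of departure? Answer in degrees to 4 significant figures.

From Kepler's third law T² = 4π²r³/μ at r = 7.959×10^8 km, T = 4482 days = 4482 × 86400 s = 3.872448×10^8 s: μ = 4π²r³/T² = 1.32728×10^11 km³/s².
In km: r₁ = 1.17 × 1.496×10^8 = 1.75032×10^8 km; r₂ = 5.32 × 1.496×10^8 = 7.95872×10^8 km.
Semi-major axis of the transfer orbit: a_t = (1.75032×10^8 + 7.95872×10^8)/2 = 4.85452×10^8 km.
The half-period of the transfer ellipse is t = π√(a_t³/μ) = 9.2233×10^7 s.
Target angular speed ω₂ = √(μ/r₂³) = 1.6226×10^-8 rad/s.
Angle swept by the target during transfer: ω₂·t = 1.4966 rad = 85.75°.
Arrival is 180° from departure on the ellipse, so φ = 180° − 85.75° = 94.25°.

φ = 94.25°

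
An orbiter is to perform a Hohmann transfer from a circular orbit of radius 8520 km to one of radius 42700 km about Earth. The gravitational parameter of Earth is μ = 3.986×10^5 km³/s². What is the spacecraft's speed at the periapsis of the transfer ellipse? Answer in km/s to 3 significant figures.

v = 8.83 km/s

Transfer-ellipse semi-major axis a_t = (r₁ + r₂)/2 = (8520 + 42700)/2 = 25610 km.
At periapsis, r = 8520 km.
Applying v² = μ(2/r − 1/a_t): v = 8.832 km/s.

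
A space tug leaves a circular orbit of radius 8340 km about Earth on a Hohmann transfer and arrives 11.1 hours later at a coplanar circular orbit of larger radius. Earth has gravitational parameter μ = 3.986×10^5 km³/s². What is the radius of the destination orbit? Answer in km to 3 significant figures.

r₂ = 71900 km

Transfer time t = 11.1 hours = 39960 s, and t = π√(a_t³/μ).
So a_t = (μ t²/π²)^(1/3) = (3.986×10^5 × (39960)² / π²)^(1/3) = 40102 km.
Since a_t = (r₁ + r₂)/2, r₂ = 2a_t − r₁ = 2×40102 − 8340 = 71864 km.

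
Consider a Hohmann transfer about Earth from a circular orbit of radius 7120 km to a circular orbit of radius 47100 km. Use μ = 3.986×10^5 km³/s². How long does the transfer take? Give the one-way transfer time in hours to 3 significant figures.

Semi-major axis of the transfer orbit: a_t = (7120 + 47100)/2 = 27110 km.
Transfer time t = π√(a_t³/μ) = π√((27110)³ / 3.986×10^5) = 22210 s.
Converting: 22210 s ÷ 3600 s/hour = 6.17 hours.

t = 6.17 hours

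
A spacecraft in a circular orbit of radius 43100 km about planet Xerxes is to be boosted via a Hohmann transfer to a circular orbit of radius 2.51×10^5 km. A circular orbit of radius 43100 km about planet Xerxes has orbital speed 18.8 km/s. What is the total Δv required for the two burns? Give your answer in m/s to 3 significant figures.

From the circular-orbit relation v² = μ/r at r = 43100 km: μ = v²r = (18.8)² × 43100 = 1.52333×10^7 km³/s².
Semi-major axis of the transfer orbit: a_t = (43100 + 2.510×10^5)/2 = 1.4705×10^5 km.
Circular speed at r₁: v₁ = √(μ/r₁) = √(1.52333×10^7/43100) = 18.800 km/s.
Transfer-orbit speed at r₁ (vis-viva equation): v_p = √[μ(2/r₁ − 1/a_t)] = 24.562 km/s.
First burn Δv₁ = |v_p − v₁| = 5.762 km/s.
At r₂, v₂ = √(μ/r₂) = 7.7904 km/s.
Transfer-orbit speed at r₂: v_a = √[μ(2/r₂ − 1/a_t)] = 4.2176 km/s.
Second burn Δv₂ = |v₂ − v_a| = 3.573 km/s.
Δv = Δv₁ + Δv₂ = 5.762 + 3.573 = 9.335 km/s.

Δv = 9330 m/s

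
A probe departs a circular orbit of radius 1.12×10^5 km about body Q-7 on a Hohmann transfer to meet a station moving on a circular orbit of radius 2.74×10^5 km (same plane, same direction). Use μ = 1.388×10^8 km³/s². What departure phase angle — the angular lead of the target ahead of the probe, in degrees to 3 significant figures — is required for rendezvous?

Transfer-ellipse semi-major axis a_t = (r₁ + r₂)/2 = (1.120×10^5 + 2.740×10^5)/2 = 1.930×10^5 km.
The half-period of the transfer ellipse is t = π√(a_t³/μ) = 22610 s.
Target angular speed ω₂ = √(μ/r₂³) = 8.214×10^-5 rad/s.
Angle swept by the target during transfer: ω₂·t = 1.857 rad = 106.4°.
Arrival is 180° from departure on the ellipse, so φ = 180° − 106.4° = 73.6°.

φ = 73.6°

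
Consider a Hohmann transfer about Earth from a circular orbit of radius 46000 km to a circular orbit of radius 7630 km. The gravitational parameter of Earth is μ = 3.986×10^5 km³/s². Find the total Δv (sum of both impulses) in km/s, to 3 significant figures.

Δv = 3.61 km/s

Transfer-ellipse semi-major axis a_t = (r₁ + r₂)/2 = (46000 + 7630)/2 = 26815 km.
Circular speed at r₁: v₁ = √(μ/r₁) = √(3.986×10^5/46000) = 2.94367 km/s.
Transfer-orbit speed at r₁ (vis-viva): v_a = √[μ(2/r₁ − 1/a_t)] = 1.57023 km/s.
First burn Δv₁ = |v_a − v₁| = 1.373 km/s.
Circular speed at r₂: v₂ = √(μ/r₂) = 7.228 km/s.
Transfer-orbit speed at r₂: v_p = √[μ(2/r₂ − 1/a_t)] = 9.467 km/s.
Second burn Δv₂ = |v₂ − v_p| = 2.239 km/s.
Δv = Δv₁ + Δv₂ = 1.373 + 2.239 = 3.612 km/s.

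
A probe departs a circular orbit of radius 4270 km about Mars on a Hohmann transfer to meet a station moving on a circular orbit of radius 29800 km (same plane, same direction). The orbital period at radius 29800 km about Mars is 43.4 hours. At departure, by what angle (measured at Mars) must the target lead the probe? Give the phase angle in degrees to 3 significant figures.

φ = 102°

From Kepler's third law T² = 4π²r³/μ at r = 29800 km, T = 43.4 hours = 43.4 × 3600 s = 1.5624×10^5 s: μ = 4π²r³/T² = 42798.1 km³/s².
Semi-major axis of the transfer orbit: a_t = (4270 + 29800)/2 = 17035 km.
The half-period of the transfer ellipse is t = π√(a_t³/μ) = 33764 s.
The target's mean motion on its circular orbit is ω₂ = √(μ/r₂³) = 4.0215×10^-5 rad/s.
Angle swept by the target during transfer: ω₂·t = 1.3578 rad = 77.80°.
Arrival is 180° from departure on the ellipse, so φ = 180° − 77.80° = 102°.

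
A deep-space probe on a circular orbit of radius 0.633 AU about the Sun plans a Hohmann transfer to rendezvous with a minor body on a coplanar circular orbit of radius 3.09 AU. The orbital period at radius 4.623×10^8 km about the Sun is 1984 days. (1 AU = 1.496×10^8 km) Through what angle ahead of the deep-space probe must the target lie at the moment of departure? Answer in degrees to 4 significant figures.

φ = 95.84°

From Kepler's third law T² = 4π²r³/μ at r = 4.623×10^8 km, T = 1984 days = 1984 × 86400 s = 1.714176×10^8 s: μ = 4π²r³/T² = 1.32746×10^11 km³/s².
In km: r₁ = 0.633 × 1.496×10^8 = 9.46968×10^7 km; r₂ = 3.09 × 1.496×10^8 = 4.62264×10^8 km.
Transfer-ellipse semi-major axis a_t = (r₁ + r₂)/2 = (9.46968×10^7 + 4.62264×10^8)/2 = 2.784804×10^8 km.
The half-period of the transfer ellipse is t = π√(a_t³/μ) = 4.00711×10^7 s.
The target's mean motion on its circular orbit is ω₂ = √(μ/r₂³) = 3.66585×10^-8 rad/s.
Angle swept by the target during transfer: ω₂·t = 1.4689 rad = 84.16°.
The deep-space probe traverses 180° on the transfer ellipse, so the target must lead by 180° − 84.16° = 95.84°.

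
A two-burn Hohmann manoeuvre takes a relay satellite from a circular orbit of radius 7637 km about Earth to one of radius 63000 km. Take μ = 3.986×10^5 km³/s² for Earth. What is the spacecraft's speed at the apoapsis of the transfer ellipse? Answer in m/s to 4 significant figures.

v = 1170 m/s

The Hohmann ellipse has a_t = (r₁ + r₂)/2 = 35318.5 km.
At apoapsis, r = 63000 km.
Vis-viva: v = √[μ(2/r − 1/a_t)] = √[3.986×10^5 × (2/63000 − 1/35318.5)] = 1.170 km/s.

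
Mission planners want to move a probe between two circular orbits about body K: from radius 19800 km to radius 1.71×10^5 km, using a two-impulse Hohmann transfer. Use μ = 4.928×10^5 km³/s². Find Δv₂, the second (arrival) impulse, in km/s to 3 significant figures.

The Hohmann ellipse has a_t = (r₁ + r₂)/2 = 95400 km.
On the circular orbit at r = 1.710×10^5 km, v_c = √(μ/r) = 1.6976 km/s.
Vis-viva on the transfer ellipse at r = 1.710×10^5 km gives v_t = √[μ(2/r − 1/a_t)] = 0.77338 km/s.
Δv₂ = |v_t − v_c| = |0.77338 − 1.6976| = 0.9242 km/s.

Δv₂ = 0.924 km/s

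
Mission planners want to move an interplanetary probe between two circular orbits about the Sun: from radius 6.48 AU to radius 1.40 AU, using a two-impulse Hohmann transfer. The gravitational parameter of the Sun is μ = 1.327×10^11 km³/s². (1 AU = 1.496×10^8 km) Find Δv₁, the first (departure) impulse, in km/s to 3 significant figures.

In km: r₁ = 6.48 × 1.496×10^8 = 9.69408×10^8 km; r₂ = 1.40 × 1.496×10^8 = 2.0944×10^8 km.
The Hohmann ellipse has a_t = (r₁ + r₂)/2 = 5.89424×10^8 km.
Circular speed at r = 9.69408×10^8 km: v_c = √(μ/r) = 11.70 km/s.
Vis-viva on the transfer ellipse at r = 9.69408×10^8 km gives v_t = √[μ(2/r − 1/a_t)] = 6.974 km/s.
Δv₁ = |v_t − v_c| = |6.974 − 11.70| = 4.726 km/s.

Δv₁ = 4.73 km/s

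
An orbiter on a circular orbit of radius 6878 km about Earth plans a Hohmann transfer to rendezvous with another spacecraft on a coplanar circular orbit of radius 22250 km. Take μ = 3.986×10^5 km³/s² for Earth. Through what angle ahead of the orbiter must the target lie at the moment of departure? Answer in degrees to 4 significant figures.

φ = 84.68°

Semi-major axis of the transfer orbit: a_t = (6878 + 22250)/2 = 14564 km.
Transfer time t = π√(a_t³/μ) = 8745.9 s.
Target angular speed ω₂ = √(μ/r₂³) = 1.9023×10^-4 rad/s.
Angle swept by the target during transfer: ω₂·t = 1.6637 rad = 95.32°.
Arrival is 180° from departure on the ellipse, so φ = 180° − 95.32° = 84.68°.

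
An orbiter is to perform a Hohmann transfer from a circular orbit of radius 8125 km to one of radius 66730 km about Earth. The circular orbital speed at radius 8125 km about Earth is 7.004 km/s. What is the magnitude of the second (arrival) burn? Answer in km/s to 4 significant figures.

Δv₂ = 1.305 km/s

From the circular-orbit relation v² = μ/r at r = 8125 km: μ = v²r = (7.004)² × 8125 = 3.98580×10^5 km³/s².
Transfer-ellipse semi-major axis a_t = (r₁ + r₂)/2 = (8125 + 66730)/2 = 37427.5 km.
Circular speed at r = 66730 km: v_c = √(μ/r) = 2.444 km/s.
Vis-viva on the transfer ellipse at r = 66730 km gives v_t = √[μ(2/r − 1/a_t)] = 1.139 km/s.
Δv₂ = |v_t − v_c| = |1.139 − 2.444| = 1.305 km/s.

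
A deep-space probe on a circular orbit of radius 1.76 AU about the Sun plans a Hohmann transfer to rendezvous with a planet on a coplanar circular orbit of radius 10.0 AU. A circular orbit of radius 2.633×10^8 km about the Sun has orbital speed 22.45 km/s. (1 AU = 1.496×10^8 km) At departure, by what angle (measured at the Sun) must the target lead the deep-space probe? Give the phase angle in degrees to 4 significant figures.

From the circular-orbit relation v² = μ/r at r = 2.633×10^8 km: μ = v²r = (22.45)² × 2.633×10^8 = 1.32704×10^11 km³/s².
In km: r₁ = 1.76 × 1.496×10^8 = 2.63296×10^8 km; r₂ = 10.0 × 1.496×10^8 = 1.496×10^9 km.
Semi-major axis of the transfer orbit: a_t = (2.63296×10^8 + 1.496×10^9)/2 = 8.79648×10^8 km.
Transfer time t = π√(a_t³/μ) = 2.2499×10^8 s.
Target angular speed ω₂ = √(μ/r₂³) = 6.2957×10^-9 rad/s.
Angle swept by the target during transfer: ω₂·t = 1.4165 rad = 81.16°.
Arrival is 180° from departure on the ellipse, so φ = 180° − 81.16° = 98.84°.

φ = 98.84°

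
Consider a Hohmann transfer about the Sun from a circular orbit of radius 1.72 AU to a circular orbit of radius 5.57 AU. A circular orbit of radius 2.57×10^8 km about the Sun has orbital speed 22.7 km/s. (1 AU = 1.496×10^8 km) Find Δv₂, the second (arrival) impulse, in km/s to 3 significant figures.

Δv₂ = 3.95 km/s

From the circular-orbit relation v² = μ/r at r = 2.57×10^8 km: μ = v²r = (22.7)² × 2.57×10^8 = 1.32430×10^11 km³/s².
In km: r₁ = 1.72 × 1.496×10^8 = 2.57312×10^8 km; r₂ = 5.57 × 1.496×10^8 = 8.33272×10^8 km.
Semi-major axis of the transfer orbit: a_t = (2.57312×10^8 + 8.33272×10^8)/2 = 5.45292×10^8 km.
Circular speed at r = 8.33272×10^8 km: v_c = √(μ/r) = 12.607 km/s.
Transfer-orbit speed at the same r (vis-viva, a = a_t): v_t = √[μ(2/r − 1/a_t)] = 8.6599 km/s.
Δv₂ = |v_t − v_c| = |8.6599 − 12.607| = 3.947 km/s.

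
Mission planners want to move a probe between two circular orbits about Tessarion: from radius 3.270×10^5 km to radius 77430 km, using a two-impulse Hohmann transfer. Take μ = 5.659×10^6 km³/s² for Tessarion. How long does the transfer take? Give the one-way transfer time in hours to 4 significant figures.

The Hohmann ellipse has a_t = (r₁ + r₂)/2 = 2.02215×10^5 km.
Transfer time t = π√(a_t³/μ) = π√((2.02215×10^5)³ / 5.659×10^6) = 1.201×10^5 s.
Converting: 1.201×10^5 s ÷ 3600 s/hour = 33.36 hours.

t = 33.36 hours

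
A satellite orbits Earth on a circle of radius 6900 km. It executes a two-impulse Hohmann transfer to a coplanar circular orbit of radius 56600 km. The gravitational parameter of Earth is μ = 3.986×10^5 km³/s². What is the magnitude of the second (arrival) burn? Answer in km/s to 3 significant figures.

Semi-major axis of the transfer orbit: a_t = (6900 + 56600)/2 = 31750 km.
Circular speed at r = 56600 km: v_c = √(μ/r) = 2.654 km/s.
Transfer-orbit speed at the same r (vis-viva, a = a_t): v_t = √[μ(2/r − 1/a_t)] = 1.237 km/s.
Δv₂ = |v_t − v_c| = |1.237 − 2.654| = 1.417 km/s.

Δv₂ = 1.42 km/s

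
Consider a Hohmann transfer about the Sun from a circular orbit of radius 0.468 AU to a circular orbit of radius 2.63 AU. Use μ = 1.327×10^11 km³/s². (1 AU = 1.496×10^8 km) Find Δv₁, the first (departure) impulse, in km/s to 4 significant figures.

In km: r₁ = 0.468 × 1.496×10^8 = 7.00128×10^7 km; r₂ = 2.63 × 1.496×10^8 = 3.93448×10^8 km.
Transfer-ellipse semi-major axis a_t = (r₁ + r₂)/2 = (7.00128×10^7 + 3.93448×10^8)/2 = 2.317304×10^8 km.
On the circular orbit at r = 7.00128×10^7 km, v_c = √(μ/r) = 43.54 km/s.
Vis-viva on the transfer ellipse at r = 7.00128×10^7 km gives v_t = √[μ(2/r − 1/a_t)] = 56.73 km/s.
Δv₁ = |v_t − v_c| = |56.73 − 43.54| = 13.19 km/s.

Δv₁ = 13.19 km/s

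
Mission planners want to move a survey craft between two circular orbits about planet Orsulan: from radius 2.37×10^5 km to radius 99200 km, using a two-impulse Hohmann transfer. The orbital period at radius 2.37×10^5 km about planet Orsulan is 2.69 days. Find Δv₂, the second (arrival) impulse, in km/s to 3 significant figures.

Δv₂ = 1.86 km/s

From Kepler's third law T² = 4π²r³/μ at r = 2.37×10^5 km, T = 2.69 days = 2.69 × 86400 s = 2.32416×10^5 s: μ = 4π²r³/T² = 9.72910×10^6 km³/s².
The Hohmann ellipse has a_t = (r₁ + r₂)/2 = 1.681×10^5 km.
Circular speed at r = 99200 km: v_c = √(μ/r) = 9.9033 km/s.
Transfer-orbit speed at the same r (vis-viva, a = a_t): v_t = √[μ(2/r − 1/a_t)] = 11.759 km/s.
Δv₂ = |v_t − v_c| = |11.759 − 9.9033| = 1.856 km/s.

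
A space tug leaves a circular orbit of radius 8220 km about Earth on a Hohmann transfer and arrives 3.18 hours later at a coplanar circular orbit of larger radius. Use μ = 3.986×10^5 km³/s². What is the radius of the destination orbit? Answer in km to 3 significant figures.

Transfer time t = 3.18 hours = 11448 s, and t = π√(a_t³/μ).
So a_t = (μ t²/π²)^(1/3) = (3.986×10^5 × (11448)² / π²)^(1/3) = 17427 km.
Since a_t = (r₁ + r₂)/2, r₂ = 2a_t − r₁ = 2×17427 − 8220 = 26634 km.

r₂ = 26600 km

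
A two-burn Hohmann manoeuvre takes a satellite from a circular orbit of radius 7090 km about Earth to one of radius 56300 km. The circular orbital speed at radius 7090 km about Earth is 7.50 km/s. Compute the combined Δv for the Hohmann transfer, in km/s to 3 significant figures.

Δv = 3.90 km/s

From the circular-orbit relation v² = μ/r at r = 7090 km: μ = v²r = (7.50)² × 7090 = 3.98812×10^5 km³/s².
Semi-major axis of the transfer orbit: a_t = (7090 + 56300)/2 = 31695 km.
At r₁ the circular-orbit speed is v₁ = √(μ/r₁) = 7.500 km/s.
On the transfer ellipse at r₁, v² = μ(2/r − 1/a) gives v_p = √[μ(2/r₁ − 1/a_t)] = 9.996 km/s.
First burn Δv₁ = |v_p − v₁| = 2.496 km/s.
Circular speed at r₂: v₂ = √(μ/r₂) = 2.662 km/s.
Transfer-orbit speed at r₂: v_a = √[μ(2/r₂ − 1/a_t)] = 1.259 km/s.
Second burn Δv₂ = |v₂ − v_a| = 1.403 km/s.
Total Δv = Δv₁ + Δv₂ = 3.899 km/s.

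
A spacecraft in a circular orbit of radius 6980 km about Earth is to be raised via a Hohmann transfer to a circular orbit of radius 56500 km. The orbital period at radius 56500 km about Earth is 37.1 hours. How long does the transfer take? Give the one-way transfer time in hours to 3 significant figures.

From Kepler's third law T² = 4π²r³/μ at r = 56500 km, T = 37.1 hours = 37.1 × 3600 s = 1.3356×10^5 s: μ = 4π²r³/T² = 3.99165×10^5 km³/s².
The Hohmann ellipse has a_t = (r₁ + r₂)/2 = 31740 km.
Half the transfer-orbit period gives t = π√(a_t³/μ) = 28120 s.
Converting: 28120 s ÷ 3600 s/hour = 7.81 hours.

t = 7.81 hours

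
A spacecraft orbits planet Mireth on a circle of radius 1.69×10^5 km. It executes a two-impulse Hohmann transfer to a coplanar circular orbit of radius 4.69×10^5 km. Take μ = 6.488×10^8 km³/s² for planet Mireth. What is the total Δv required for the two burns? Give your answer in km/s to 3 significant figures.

Δv = 23.3 km/s

Transfer-ellipse semi-major axis a_t = (r₁ + r₂)/2 = (1.690×10^5 + 4.690×10^5)/2 = 3.190×10^5 km.
At r₁ the circular-orbit speed is v₁ = √(μ/r₁) = 61.96 km/s.
On the transfer ellipse at r₁, v² = μ(2/r − 1/a) gives v_p = √[μ(2/r₁ − 1/a_t)] = 75.13 km/s.
First burn Δv₁ = |v_p − v₁| = 13.17 km/s.
Circular speed at r₂: v₂ = √(μ/r₂) = 37.19 km/s.
Transfer-orbit speed at r₂: v_a = √[μ(2/r₂ − 1/a_t)] = 27.07 km/s.
Second burn Δv₂ = |v₂ − v_a| = 10.12 km/s.
Δv = Δv₁ + Δv₂ = 13.17 + 10.12 = 23.29 km/s.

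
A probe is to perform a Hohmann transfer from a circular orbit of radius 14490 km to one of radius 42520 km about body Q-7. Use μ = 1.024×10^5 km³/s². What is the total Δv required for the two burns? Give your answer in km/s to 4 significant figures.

Δv = 1.034 km/s

Semi-major axis of the transfer orbit: a_t = (14490 + 42520)/2 = 28505 km.
At r₁ the circular-orbit speed is v₁ = √(μ/r₁) = 2.6584 km/s.
On the transfer ellipse at r₁, vis-viva gives v_p = √[μ(2/r₁ − 1/a_t)] = 3.2468 km/s.
First burn Δv₁ = |v_p − v₁| = 0.5884 km/s.
Circular speed at r₂: v₂ = √(μ/r₂) = 1.55186 km/s.
Transfer-orbit speed at r₂: v_a = √[μ(2/r₂ − 1/a_t)] = 1.10644 km/s.
Second burn Δv₂ = |v₂ − v_a| = 0.4454 km/s.
Δv = Δv₁ + Δv₂ = 0.5884 + 0.4454 = 1.034 km/s.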